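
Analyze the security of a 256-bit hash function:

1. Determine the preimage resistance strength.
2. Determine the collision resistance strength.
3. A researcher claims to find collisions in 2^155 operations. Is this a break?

Step 1: Preimage resistance requires brute-force of 2^256 operations.
Step 2: Collision resistance (birthday bound) = 2^(256/2) = 2^128.
Step 3: The claimed attack costs 2^155 operations.
Step 4: Since 2^155 >= 2^128, the claimed attack is no faster than the generic birthday attack, so this does not break collision resistance.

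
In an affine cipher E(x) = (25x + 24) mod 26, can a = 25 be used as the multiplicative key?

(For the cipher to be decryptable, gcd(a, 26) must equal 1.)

Step 1: Compute gcd(25, 26).
Step 2: gcd(25, 26) = 1.
Since gcd = 1, 25 is coprime with 26, so it is a valid key.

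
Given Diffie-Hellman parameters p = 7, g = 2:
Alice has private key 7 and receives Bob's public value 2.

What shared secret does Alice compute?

Step 1: s = B^a mod p = 2^7 mod 7.
  2^1 mod 7 = 2
  2^2 mod 7 = (2 * 2) mod 7 = 4
  2^3 mod 7 = (4 * 2) mod 7 = 1
  2^4 mod 7 = (1 * 2) mod 7 = 2
  2^5 mod 7 = (2 * 2) mod 7 = 4
  2^6 mod 7 = (4 * 2) mod 7 = 1
  2^7 mod 7 = (1 * 2) mod 7 = 2
Result: shared secret = 2.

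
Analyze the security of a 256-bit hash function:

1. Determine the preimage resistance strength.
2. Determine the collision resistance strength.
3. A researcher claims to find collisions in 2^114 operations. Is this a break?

Step 1: Preimage resistance requires brute-force of 2^256 operations.
Step 2: Collision resistance (birthday bound) = 2^(256/2) = 2^128.
Step 3: The claimed attack costs 2^114 operations.
Step 4: Since 2^114 < 2^128, the claimed attack beats the generic birthday bound, so collision resistance is broken.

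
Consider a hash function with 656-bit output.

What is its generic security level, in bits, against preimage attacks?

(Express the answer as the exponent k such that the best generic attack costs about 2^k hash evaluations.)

Step 1: The hash has a 656-bit output.
Step 2: Preimage resistance means: given a digest h(x), it should be infeasible to find any input that hashes to it.
With a 656-bit output there are 2^656 possible digests, so a generic brute-force preimage search costs about 2^656 evaluations.
Step 3: Security level = 656 bits.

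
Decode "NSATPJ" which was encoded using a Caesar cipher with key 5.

Step 1: Reverse the shift by subtracting 5 from each letter position.
  N (position 13) -> position (13-5) mod 26 = 8 -> I
  S (position 18) -> position (18-5) mod 26 = 13 -> N
  A (position 0) -> position (0-5) mod 26 = 21 -> V
  T (position 19) -> position (19-5) mod 26 = 14 -> O
  P (position 15) -> position (15-5) mod 26 = 10 -> K
  J (position 9) -> position (9-5) mod 26 = 4 -> E
Decrypted message: INVOKE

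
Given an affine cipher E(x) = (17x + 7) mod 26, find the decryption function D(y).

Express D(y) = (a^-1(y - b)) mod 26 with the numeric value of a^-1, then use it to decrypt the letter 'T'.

Step 1: Find a^-1, the modular inverse of 17 mod 26.
Step 2: We need 17 * a^-1 = 1 (mod 26).
Step 3: 17 * 23 = 391 = 15 * 26 + 1, so a^-1 = 23.
Step 4: D(y) = 23(y - 7) mod 26.
Step 5: Apply to 'T' (y = 19): D(19) = 23 * (19 - 7) mod 26 = 23 * 12 mod 26 = 16 -> 'Q'.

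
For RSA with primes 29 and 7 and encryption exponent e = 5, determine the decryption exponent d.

Step 1: n = 29 * 7 = 203.
Step 2: phi(n) = 28 * 6 = 168.
Step 3: Find d such that 5 * d = 1 (mod 168).
Step 4: d = 5^(-1) mod 168 = 101.
Verification: 5 * 101 = 505 = 3 * 168 + 1.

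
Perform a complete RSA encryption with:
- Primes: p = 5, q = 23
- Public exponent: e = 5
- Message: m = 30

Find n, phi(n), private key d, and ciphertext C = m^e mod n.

Step 1: n = 5 * 23 = 115.
Step 2: phi(n) = (5-1)(23-1) = 4 * 22 = 88.
Step 3: Find d = 5^(-1) mod 88 = 53.
  Verify: 5 * 53 = 265 = 1 (mod 88).
Step 4: C = 30^5 mod 115 = 40.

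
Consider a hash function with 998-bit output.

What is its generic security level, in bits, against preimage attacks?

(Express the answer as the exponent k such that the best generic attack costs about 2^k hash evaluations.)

Step 1: The hash has a 998-bit output.
Step 2: Preimage resistance means: given a digest h(x), it should be infeasible to find any input that hashes to it.
With a 998-bit output there are 2^998 possible digests, so a generic brute-force preimage search costs about 2^998 evaluations.
Step 3: Security level = 998 bits.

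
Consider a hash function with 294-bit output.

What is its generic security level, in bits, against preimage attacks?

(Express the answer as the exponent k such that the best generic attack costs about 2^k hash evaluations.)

Step 1: The hash has a 294-bit output.
Step 2: Preimage resistance means: given a digest h(x), it should be infeasible to find any input that hashes to it.
With a 294-bit output there are 2^294 possible digests, so a generic brute-force preimage search costs about 2^294 evaluations.
Step 3: Security level = 294 bits.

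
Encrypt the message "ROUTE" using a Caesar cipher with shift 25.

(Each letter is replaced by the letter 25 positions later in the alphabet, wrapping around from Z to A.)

Step 1: For each letter, shift forward by 25 positions (mod 26).
  R (position 17) -> position (17+25) mod 26 = 16 -> Q
  O (position 14) -> position (14+25) mod 26 = 13 -> N
  U (position 20) -> position (20+25) mod 26 = 19 -> T
  T (position 19) -> position (19+25) mod 26 = 18 -> S
  E (position 4) -> position (4+25) mod 26 = 3 -> D
Result: QNTSD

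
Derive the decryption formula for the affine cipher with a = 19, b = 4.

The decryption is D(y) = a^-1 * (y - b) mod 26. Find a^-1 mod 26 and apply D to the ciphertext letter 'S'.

Step 1: Find a^-1, the modular inverse of 19 mod 26.
Step 2: We need 19 * a^-1 = 1 (mod 26).
Step 3: 19 * 11 = 209 = 8 * 26 + 1, so a^-1 = 11.
Step 4: D(y) = 11(y - 4) mod 26.
Step 5: Apply to 'S' (y = 18): D(18) = 11 * (18 - 4) mod 26 = 11 * 14 mod 26 = 24 -> 'Y'.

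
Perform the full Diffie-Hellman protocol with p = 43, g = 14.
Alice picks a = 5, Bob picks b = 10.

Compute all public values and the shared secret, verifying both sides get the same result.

Step 1: A = g^a mod p = 14^5 mod 43 = 23.
Step 2: B = g^b mod p = 14^10 mod 43 = 13.
Step 3: Alice computes s = B^a mod p = 13^5 mod 43 = 31.
Step 4: Bob computes s = A^b mod p = 23^10 mod 43 = 31.
Both sides agree: shared secret = 31.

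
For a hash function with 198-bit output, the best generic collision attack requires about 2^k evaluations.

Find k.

Step 1: The hash has a 198-bit output.
Step 2: Collision resistance means it should be infeasible to find any x != y with h(x) = h(y).
By the birthday bound, a generic collision search succeeds after about sqrt(2^198) = 2^(198/2) = 2^99 evaluations.
Step 3: Security level = 99 bits.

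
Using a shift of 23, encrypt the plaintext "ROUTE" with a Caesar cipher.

Step 1: For each letter, shift forward by 23 positions (mod 26).
  R (position 17) -> position (17+23) mod 26 = 14 -> O
  O (position 14) -> position (14+23) mod 26 = 11 -> L
  U (position 20) -> position (20+23) mod 26 = 17 -> R
  T (position 19) -> position (19+23) mod 26 = 16 -> Q
  E (position 4) -> position (4+23) mod 26 = 1 -> B
Result: OLRQB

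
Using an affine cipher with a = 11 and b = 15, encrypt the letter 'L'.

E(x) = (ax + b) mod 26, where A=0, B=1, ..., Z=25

Step 1: Convert 'L' to number: x = 11.
Step 2: E(11) = (11 * 11 + 15) mod 26 = 136 mod 26 = 6.
Step 3: Convert 6 back to letter: G.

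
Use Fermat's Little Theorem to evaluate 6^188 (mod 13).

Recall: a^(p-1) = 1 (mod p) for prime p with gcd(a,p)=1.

Step 1: Since 13 is prime, by Fermat's Little Theorem: 6^12 = 1 (mod 13).
Step 2: Reduce exponent: 188 mod 12 = 8.
Step 3: So 6^188 = 6^8 (mod 13).
Step 4: 6^8 mod 13 = 3.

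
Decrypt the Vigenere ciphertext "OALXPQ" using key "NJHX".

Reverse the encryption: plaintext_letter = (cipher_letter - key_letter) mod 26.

Step 1: Extend key: NJHXNJ
Step 2: Decrypt each letter (c - k) mod 26:
  O(14) - N(13) = (14-13) mod 26 = 1 = B
  A(0) - J(9) = (0-9) mod 26 = 17 = R
  L(11) - H(7) = (11-7) mod 26 = 4 = E
  X(23) - X(23) = (23-23) mod 26 = 0 = A
  P(15) - N(13) = (15-13) mod 26 = 2 = C
  Q(16) - J(9) = (16-9) mod 26 = 7 = H
Plaintext: BREACH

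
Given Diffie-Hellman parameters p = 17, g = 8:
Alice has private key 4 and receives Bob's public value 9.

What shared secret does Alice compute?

Step 1: s = B^a mod p = 9^4 mod 17.
  9^1 mod 17 = 9
  9^2 mod 17 = (9 * 9) mod 17 = 13
  9^3 mod 17 = (13 * 9) mod 17 = 15
  9^4 mod 17 = (15 * 9) mod 17 = 16
Result: shared secret = 16.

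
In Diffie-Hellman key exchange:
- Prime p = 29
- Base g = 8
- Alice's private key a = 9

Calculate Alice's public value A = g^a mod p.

Step 1: A = g^a mod p = 8^9 mod 29.
  8^1 mod 29 = 8
  8^2 mod 29 = (8 * 8) mod 29 = 6
  8^3 mod 29 = (6 * 8) mod 29 = 19
  8^4 mod 29 = (19 * 8) mod 29 = 7
  8^5 mod 29 = (7 * 8) mod 29 = 27
  8^6 mod 29 = (27 * 8) mod 29 = 13
  8^7 mod 29 = (13 * 8) mod 29 = 17
  8^8 mod 29 = (17 * 8) mod 29 = 20
  8^9 mod 29 = (20 * 8) mod 29 = 15
Result: A = 15.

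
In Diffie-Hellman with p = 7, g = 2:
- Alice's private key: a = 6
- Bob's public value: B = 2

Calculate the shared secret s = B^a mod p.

Step 1: s = B^a mod p = 2^6 mod 7.
  2^1 mod 7 = 2
  2^2 mod 7 = (2 * 2) mod 7 = 4
  2^3 mod 7 = (4 * 2) mod 7 = 1
  2^4 mod 7 = (1 * 2) mod 7 = 2
  2^5 mod 7 = (2 * 2) mod 7 = 4
  2^6 mod 7 = (4 * 2) mod 7 = 1
Result: shared secret = 1.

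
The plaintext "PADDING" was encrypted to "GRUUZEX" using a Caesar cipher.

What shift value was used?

Step 1: Compare first letters: P (position 15) -> G (position 6).
Step 2: Shift = (6 - 15) mod 26 = 17.
The shift value is 17.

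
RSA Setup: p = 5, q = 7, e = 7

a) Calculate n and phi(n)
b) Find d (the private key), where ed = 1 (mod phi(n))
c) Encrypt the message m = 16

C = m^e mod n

Step 1: n = 5 * 7 = 35.
Step 2: phi(n) = (5-1)(7-1) = 4 * 6 = 24.
Step 3: Find d = 7^(-1) mod 24 = 7.
  Verify: 7 * 7 = 49 = 1 (mod 24).
Step 4: C = 16^7 mod 35 = 16.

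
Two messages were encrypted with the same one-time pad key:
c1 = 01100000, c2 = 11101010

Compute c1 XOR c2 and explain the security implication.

Step 1: c1 XOR c2 = (m1 XOR k) XOR (m2 XOR k).
Step 2: By XOR associativity/commutativity: = m1 XOR m2 XOR k XOR k = m1 XOR m2.
Step 3: 01100000 XOR 11101010 = 10001010 = 138.
Step 4: The key cancels out! An attacker learns m1 XOR m2 = 138, revealing the relationship between plaintexts.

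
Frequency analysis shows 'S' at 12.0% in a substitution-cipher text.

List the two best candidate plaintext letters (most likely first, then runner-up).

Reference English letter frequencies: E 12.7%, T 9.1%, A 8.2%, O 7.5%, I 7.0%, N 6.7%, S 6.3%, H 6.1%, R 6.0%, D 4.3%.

Step 1: Observed frequency of 'S' is 12.0%.
Step 2: Compute distances to each reference frequency and sort:
  E (12.7%): difference = 0.7% <-- BEST
  T (9.1%): difference = 2.9% <-- RUNNER-UP
  A (8.2%): difference = 3.8%
  O (7.5%): difference = 4.5%
  I (7.0%): difference = 5.0%
Step 3: Most likely is 'E' (12.7%, diff 0.7%); second most likely is 'T' (9.1%, diff 2.9%).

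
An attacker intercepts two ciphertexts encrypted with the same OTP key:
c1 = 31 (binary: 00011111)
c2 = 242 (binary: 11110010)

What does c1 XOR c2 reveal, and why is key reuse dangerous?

Step 1: c1 XOR c2 = (m1 XOR k) XOR (m2 XOR k).
Step 2: By XOR associativity/commutativity: = m1 XOR m2 XOR k XOR k = m1 XOR m2.
Step 3: 00011111 XOR 11110010 = 11101101 = 237.
Step 4: The key cancels out! An attacker learns m1 XOR m2 = 237, revealing the relationship between plaintexts.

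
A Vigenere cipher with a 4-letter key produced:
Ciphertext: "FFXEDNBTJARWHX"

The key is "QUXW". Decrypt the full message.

Step 1: Key 'QUXW' has length 4. Extended key: QUXWQUXWQUXWQU
Step 2: Decrypt each position:
  F(5) - Q(16) = 15 = P
  F(5) - U(20) = 11 = L
  X(23) - X(23) = 0 = A
  E(4) - W(22) = 8 = I
  D(3) - Q(16) = 13 = N
  N(13) - U(20) = 19 = T
  B(1) - X(23) = 4 = E
  T(19) - W(22) = 23 = X
  J(9) - Q(16) = 19 = T
  A(0) - U(20) = 6 = G
  R(17) - X(23) = 20 = U
  W(22) - W(22) = 0 = A
  H(7) - Q(16) = 17 = R
  X(23) - U(20) = 3 = D
Plaintext: PLAINTEXTGUARD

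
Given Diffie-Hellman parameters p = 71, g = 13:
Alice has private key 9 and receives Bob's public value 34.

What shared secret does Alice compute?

Step 1: s = B^a mod p = 34^9 mod 71.
  34^1 mod 71 = 34
  34^2 mod 71 = (34 * 34) mod 71 = 20
  34^3 mod 71 = (20 * 34) mod 71 = 41
  34^4 mod 71 = (41 * 34) mod 71 = 45
  34^5 mod 71 = (45 * 34) mod 71 = 39
  34^6 mod 71 = (39 * 34) mod 71 = 48
  34^7 mod 71 = (48 * 34) mod 71 = 70
  34^8 mod 71 = (70 * 34) mod 71 = 37
  34^9 mod 71 = (37 * 34) mod 71 = 51
Result: shared secret = 51.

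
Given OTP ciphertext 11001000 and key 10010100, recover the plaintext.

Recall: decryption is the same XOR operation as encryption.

Step 1: XOR ciphertext with key:
  Ciphertext: 11001000
  Key:        10010100
  XOR:        01011100
Step 2: Plaintext = 01011100 = 92 in decimal.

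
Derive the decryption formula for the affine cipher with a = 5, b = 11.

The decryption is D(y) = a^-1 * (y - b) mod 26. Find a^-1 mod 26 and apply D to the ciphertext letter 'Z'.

Step 1: Find a^-1, the modular inverse of 5 mod 26.
Step 2: We need 5 * a^-1 = 1 (mod 26).
Step 3: 5 * 21 = 105 = 4 * 26 + 1, so a^-1 = 21.
Step 4: D(y) = 21(y - 11) mod 26.
Step 5: Apply to 'Z' (y = 25): D(25) = 21 * (25 - 11) mod 26 = 21 * 14 mod 26 = 8 -> 'I'.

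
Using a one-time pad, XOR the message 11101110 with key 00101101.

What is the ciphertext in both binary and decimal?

Step 1: Write out the XOR operation bit by bit:
  Message: 11101110
  Key:     00101101
  XOR:     11000011
Step 2: Convert to decimal: 11000011 = 195.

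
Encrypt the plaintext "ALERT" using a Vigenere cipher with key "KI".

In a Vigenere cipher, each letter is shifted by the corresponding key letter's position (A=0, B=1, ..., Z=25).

Step 1: Repeat key to match plaintext length:
  Plaintext: ALERT
  Key:       KIKIK
Step 2: Encrypt each letter:
  A(0) + K(10) = (0+10) mod 26 = 10 = K
  L(11) + I(8) = (11+8) mod 26 = 19 = T
  E(4) + K(10) = (4+10) mod 26 = 14 = O
  R(17) + I(8) = (17+8) mod 26 = 25 = Z
  T(19) + K(10) = (19+10) mod 26 = 3 = D
Ciphertext: KTOZD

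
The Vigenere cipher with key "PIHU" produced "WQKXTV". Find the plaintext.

Step 1: Extend key: PIHUPI
Step 2: Decrypt each letter (c - k) mod 26:
  W(22) - P(15) = (22-15) mod 26 = 7 = H
  Q(16) - I(8) = (16-8) mod 26 = 8 = I
  K(10) - H(7) = (10-7) mod 26 = 3 = D
  X(23) - U(20) = (23-20) mod 26 = 3 = D
  T(19) - P(15) = (19-15) mod 26 = 4 = E
  V(21) - I(8) = (21-8) mod 26 = 13 = N
Plaintext: HIDDEN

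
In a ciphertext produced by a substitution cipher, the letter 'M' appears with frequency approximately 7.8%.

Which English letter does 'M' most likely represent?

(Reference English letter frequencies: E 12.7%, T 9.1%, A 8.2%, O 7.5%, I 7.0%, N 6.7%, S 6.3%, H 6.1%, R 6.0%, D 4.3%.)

Step 1: The observed frequency is 7.8%.
Step 2: Compare with English frequencies:
  E: 12.7% (difference: 4.9%)
  T: 9.1% (difference: 1.3%)
  A: 8.2% (difference: 0.4%)
  O: 7.5% (difference: 0.3%) <-- closest
  I: 7.0% (difference: 0.8%)
  N: 6.7% (difference: 1.1%)
  S: 6.3% (difference: 1.5%)
  H: 6.1% (difference: 1.7%)
  R: 6.0% (difference: 1.8%)
  D: 4.3% (difference: 3.5%)
Step 3: 'M' most likely represents 'O' (frequency 7.5%).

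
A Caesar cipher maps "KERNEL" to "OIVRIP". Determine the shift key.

Step 1: Compare first letters: K (position 10) -> O (position 14).
Step 2: Shift = (14 - 10) mod 26 = 4.
The shift value is 4.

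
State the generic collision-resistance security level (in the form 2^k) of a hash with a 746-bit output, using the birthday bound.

Step 1: The birthday paradox gives collision probability ~50% after sqrt(2^n) = 2^(n/2) hashes.
Step 2: For 746-bit output: 2^(746/2) = 2^373.
Step 3: Approximately 2^373 hash computations needed.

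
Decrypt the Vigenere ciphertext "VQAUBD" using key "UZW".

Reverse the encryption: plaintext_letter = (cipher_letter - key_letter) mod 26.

Step 1: Extend key: UZWUZW
Step 2: Decrypt each letter (c - k) mod 26:
  V(21) - U(20) = (21-20) mod 26 = 1 = B
  Q(16) - Z(25) = (16-25) mod 26 = 17 = R
  A(0) - W(22) = (0-22) mod 26 = 4 = E
  U(20) - U(20) = (20-20) mod 26 = 0 = A
  B(1) - Z(25) = (1-25) mod 26 = 2 = C
  D(3) - W(22) = (3-22) mod 26 = 7 = H
Plaintext: BREACH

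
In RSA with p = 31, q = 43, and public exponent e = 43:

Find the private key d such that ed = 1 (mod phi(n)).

Step 1: n = 31 * 43 = 1333.
Step 2: phi(n) = 30 * 42 = 1260.
Step 3: Find d such that 43 * d = 1 (mod 1260).
Step 4: d = 43^(-1) mod 1260 = 967.
Verification: 43 * 967 = 41581 = 33 * 1260 + 1.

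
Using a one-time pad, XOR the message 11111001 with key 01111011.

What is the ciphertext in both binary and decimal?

Step 1: Write out the XOR operation bit by bit:
  Message: 11111001
  Key:     01111011
  XOR:     10000010
Step 2: Convert to decimal: 10000010 = 130.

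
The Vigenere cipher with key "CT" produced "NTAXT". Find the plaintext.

Step 1: Extend key: CTCTC
Step 2: Decrypt each letter (c - k) mod 26:
  N(13) - C(2) = (13-2) mod 26 = 11 = L
  T(19) - T(19) = (19-19) mod 26 = 0 = A
  A(0) - C(2) = (0-2) mod 26 = 24 = Y
  X(23) - T(19) = (23-19) mod 26 = 4 = E
  T(19) - C(2) = (19-2) mod 26 = 17 = R
Plaintext: LAYER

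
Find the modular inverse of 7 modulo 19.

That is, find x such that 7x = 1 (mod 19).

Step 1: We need x such that 7 * x = 1 (mod 19).
Step 2: Using the extended Euclidean algorithm or trial:
  7 * 11 = 77 = 4 * 19 + 1.
Step 3: Since 77 mod 19 = 1, the inverse is x = 11.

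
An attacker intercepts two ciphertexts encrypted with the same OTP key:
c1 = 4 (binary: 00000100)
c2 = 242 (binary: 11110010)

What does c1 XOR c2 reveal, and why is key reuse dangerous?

Step 1: c1 XOR c2 = (m1 XOR k) XOR (m2 XOR k).
Step 2: By XOR associativity/commutativity: = m1 XOR m2 XOR k XOR k = m1 XOR m2.
Step 3: 00000100 XOR 11110010 = 11110110 = 246.
Step 4: The key cancels out! An attacker learns m1 XOR m2 = 246, revealing the relationship between plaintexts.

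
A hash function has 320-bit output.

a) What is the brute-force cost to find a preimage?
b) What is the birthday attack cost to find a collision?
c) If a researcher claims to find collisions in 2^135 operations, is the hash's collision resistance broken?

Step 1: Preimage resistance requires brute-force of 2^320 operations.
Step 2: Collision resistance (birthday bound) = 2^(320/2) = 2^160.
Step 3: The claimed attack costs 2^135 operations.
Step 4: Since 2^135 < 2^160, the claimed attack beats the generic birthday bound, so collision resistance is broken.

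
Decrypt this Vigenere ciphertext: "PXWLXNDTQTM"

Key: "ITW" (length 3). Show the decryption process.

Step 1: Key 'ITW' has length 3. Extended key: ITWITWITWIT
Step 2: Decrypt each position:
  P(15) - I(8) = 7 = H
  X(23) - T(19) = 4 = E
  W(22) - W(22) = 0 = A
  L(11) - I(8) = 3 = D
  X(23) - T(19) = 4 = E
  N(13) - W(22) = 17 = R
  D(3) - I(8) = 21 = V
  T(19) - T(19) = 0 = A
  Q(16) - W(22) = 20 = U
  T(19) - I(8) = 11 = L
  M(12) - T(19) = 19 = T
Plaintext: HEADERVAULT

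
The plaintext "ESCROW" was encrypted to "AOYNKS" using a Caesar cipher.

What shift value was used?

Step 1: Compare first letters: E (position 4) -> A (position 0).
Step 2: Shift = (0 - 4) mod 26 = 22.
The shift value is 22.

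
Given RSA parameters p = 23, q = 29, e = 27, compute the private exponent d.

Step 1: n = 23 * 29 = 667.
Step 2: phi(n) = 22 * 28 = 616.
Step 3: Find d such that 27 * d = 1 (mod 616).
Step 4: d = 27^(-1) mod 616 = 251.
Verification: 27 * 251 = 6777 = 11 * 616 + 1.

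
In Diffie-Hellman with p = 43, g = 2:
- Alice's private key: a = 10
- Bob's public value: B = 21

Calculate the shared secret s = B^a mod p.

Step 1: s = B^a mod p = 21^10 mod 43.
  21^1 mod 43 = 21
  21^2 mod 43 = (21 * 21) mod 43 = 11
  21^3 mod 43 = (11 * 21) mod 43 = 16
  21^4 mod 43 = (16 * 21) mod 43 = 35
  21^5 mod 43 = (35 * 21) mod 43 = 4
  21^6 mod 43 = (4 * 21) mod 43 = 41
  21^7 mod 43 = (41 * 21) mod 43 = 1
  21^8 mod 43 = (1 * 21) mod 43 = 21
  21^9 mod 43 = (21 * 21) mod 43 = 11
  21^10 mod 43 = (11 * 21) mod 43 = 16
Result: shared secret = 16.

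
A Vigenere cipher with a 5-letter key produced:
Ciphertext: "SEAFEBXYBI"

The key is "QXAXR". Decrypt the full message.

Step 1: Key 'QXAXR' has length 5. Extended key: QXAXRQXAXR
Step 2: Decrypt each position:
  S(18) - Q(16) = 2 = C
  E(4) - X(23) = 7 = H
  A(0) - A(0) = 0 = A
  F(5) - X(23) = 8 = I
  E(4) - R(17) = 13 = N
  B(1) - Q(16) = 11 = L
  X(23) - X(23) = 0 = A
  Y(24) - A(0) = 24 = Y
  B(1) - X(23) = 4 = E
  I(8) - R(17) = 17 = R
Plaintext: CHAINLAYER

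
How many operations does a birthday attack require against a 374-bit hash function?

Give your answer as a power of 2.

Step 1: The birthday paradox gives collision probability ~50% after sqrt(2^n) = 2^(n/2) hashes.
Step 2: For 374-bit output: 2^(374/2) = 2^187.
Step 3: Approximately 2^187 hash computations needed.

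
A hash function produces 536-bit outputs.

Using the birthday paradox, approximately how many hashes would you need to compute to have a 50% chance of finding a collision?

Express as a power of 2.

Step 1: The birthday paradox gives collision probability ~50% after sqrt(2^n) = 2^(n/2) hashes.
Step 2: For 536-bit output: 2^(536/2) = 2^268.
Step 3: Approximately 2^268 hash computations needed.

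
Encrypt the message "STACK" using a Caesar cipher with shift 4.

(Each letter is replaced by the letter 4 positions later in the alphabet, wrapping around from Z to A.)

Step 1: For each letter, shift forward by 4 positions (mod 26).
  S (position 18) -> position (18+4) mod 26 = 22 -> W
  T (position 19) -> position (19+4) mod 26 = 23 -> X
  A (position 0) -> position (0+4) mod 26 = 4 -> E
  C (position 2) -> position (2+4) mod 26 = 6 -> G
  K (position 10) -> position (10+4) mod 26 = 14 -> O
Result: WXEGO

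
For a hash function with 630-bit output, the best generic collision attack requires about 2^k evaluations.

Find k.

Step 1: The hash has a 630-bit output.
Step 2: Collision resistance means it should be infeasible to find any x != y with h(x) = h(y).
By the birthday bound, a generic collision search succeeds after about sqrt(2^630) = 2^(630/2) = 2^315 evaluations.
Step 3: Security level = 315 bits.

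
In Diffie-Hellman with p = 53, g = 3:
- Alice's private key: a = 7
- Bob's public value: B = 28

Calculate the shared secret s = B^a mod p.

Step 1: s = B^a mod p = 28^7 mod 53.
  28^1 mod 53 = 28
  28^2 mod 53 = (28 * 28) mod 53 = 42
  28^3 mod 53 = (42 * 28) mod 53 = 10
  28^4 mod 53 = (10 * 28) mod 53 = 15
  28^5 mod 53 = (15 * 28) mod 53 = 49
  28^6 mod 53 = (49 * 28) mod 53 = 47
  28^7 mod 53 = (47 * 28) mod 53 = 44
Result: shared secret = 44.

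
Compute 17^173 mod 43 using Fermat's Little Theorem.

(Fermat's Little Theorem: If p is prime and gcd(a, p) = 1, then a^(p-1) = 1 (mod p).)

Step 1: Since 43 is prime, by Fermat's Little Theorem: 17^42 = 1 (mod 43).
Step 2: Reduce exponent: 173 mod 42 = 5.
Step 3: So 17^173 = 17^5 (mod 43).
Step 4: 17^5 mod 43 = 40.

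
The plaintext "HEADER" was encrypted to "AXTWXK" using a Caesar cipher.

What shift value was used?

Step 1: Compare first letters: H (position 7) -> A (position 0).
Step 2: Shift = (0 - 7) mod 26 = 19.
The shift value is 19.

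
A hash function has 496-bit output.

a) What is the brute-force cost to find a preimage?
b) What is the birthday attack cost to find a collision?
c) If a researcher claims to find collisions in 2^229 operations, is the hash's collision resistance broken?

Step 1: Preimage resistance requires brute-force of 2^496 operations.
Step 2: Collision resistance (birthday bound) = 2^(496/2) = 2^248.
Step 3: The claimed attack costs 2^229 operations.
Step 4: Since 2^229 < 2^248, the claimed attack beats the generic birthday bound, so collision resistance is broken.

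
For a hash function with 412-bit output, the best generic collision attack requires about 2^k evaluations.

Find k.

Step 1: The hash has a 412-bit output.
Step 2: Collision resistance means it should be infeasible to find any x != y with h(x) = h(y).
By the birthday bound, a generic collision search succeeds after about sqrt(2^412) = 2^(412/2) = 2^206 evaluations.
Step 3: Security level = 206 bits.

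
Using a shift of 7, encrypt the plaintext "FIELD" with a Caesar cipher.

Step 1: For each letter, shift forward by 7 positions (mod 26).
  F (position 5) -> position (5+7) mod 26 = 12 -> M
  I (position 8) -> position (8+7) mod 26 = 15 -> P
  E (position 4) -> position (4+7) mod 26 = 11 -> L
  L (position 11) -> position (11+7) mod 26 = 18 -> S
  D (position 3) -> position (3+7) mod 26 = 10 -> K
Result: MPLSK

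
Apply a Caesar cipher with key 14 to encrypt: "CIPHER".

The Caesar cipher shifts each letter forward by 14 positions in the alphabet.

Step 1: For each letter, shift forward by 14 positions (mod 26).
  C (position 2) -> position (2+14) mod 26 = 16 -> Q
  I (position 8) -> position (8+14) mod 26 = 22 -> W
  P (position 15) -> position (15+14) mod 26 = 3 -> D
  H (position 7) -> position (7+14) mod 26 = 21 -> V
  E (position 4) -> position (4+14) mod 26 = 18 -> S
  R (position 17) -> position (17+14) mod 26 = 5 -> F
Result: QWDVSF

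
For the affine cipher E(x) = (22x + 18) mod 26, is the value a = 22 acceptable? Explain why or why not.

Step 1: Compute gcd(22, 26).
Step 2: gcd(22, 26) = 2.
Since gcd = 2 != 1, 22 shares a common factor with 26, so it cannot be used.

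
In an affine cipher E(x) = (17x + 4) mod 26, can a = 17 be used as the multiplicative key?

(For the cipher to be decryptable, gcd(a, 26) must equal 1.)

Step 1: Compute gcd(17, 26).
Step 2: gcd(17, 26) = 1.
Since gcd = 1, 17 is coprime with 26, so it is a valid key.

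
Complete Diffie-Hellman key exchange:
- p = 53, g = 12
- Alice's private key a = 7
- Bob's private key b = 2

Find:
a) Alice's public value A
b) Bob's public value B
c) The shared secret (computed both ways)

Step 1: A = g^a mod p = 12^7 mod 53 = 45.
Step 2: B = g^b mod p = 12^2 mod 53 = 38.
Step 3: Alice computes s = B^a mod p = 38^7 mod 53 = 11.
Step 4: Bob computes s = A^b mod p = 45^2 mod 53 = 11.
Both sides agree: shared secret = 11.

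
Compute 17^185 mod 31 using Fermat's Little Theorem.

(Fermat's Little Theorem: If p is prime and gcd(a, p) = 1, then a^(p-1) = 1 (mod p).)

Step 1: Since 31 is prime, by Fermat's Little Theorem: 17^30 = 1 (mod 31).
Step 2: Reduce exponent: 185 mod 30 = 5.
Step 3: So 17^185 = 17^5 (mod 31).
Step 4: 17^5 mod 31 = 26.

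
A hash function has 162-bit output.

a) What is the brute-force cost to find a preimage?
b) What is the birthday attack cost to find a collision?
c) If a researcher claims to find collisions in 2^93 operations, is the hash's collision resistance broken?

Step 1: Preimage resistance requires brute-force of 2^162 operations.
Step 2: Collision resistance (birthday bound) = 2^(162/2) = 2^81.
Step 3: The claimed attack costs 2^93 operations.
Step 4: Since 2^93 >= 2^81, the claimed attack is no faster than the generic birthday attack, so this does not break collision resistance.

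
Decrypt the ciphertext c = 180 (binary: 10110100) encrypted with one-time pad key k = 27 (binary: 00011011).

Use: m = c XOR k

Step 1: XOR ciphertext with key:
  Ciphertext: 10110100
  Key:        00011011
  XOR:        10101111
Step 2: Plaintext = 10101111 = 175 in decimal.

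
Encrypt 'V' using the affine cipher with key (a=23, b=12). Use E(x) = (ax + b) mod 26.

Step 1: Convert 'V' to number: x = 21.
Step 2: E(21) = (23 * 21 + 12) mod 26 = 495 mod 26 = 1.
Step 3: Convert 1 back to letter: B.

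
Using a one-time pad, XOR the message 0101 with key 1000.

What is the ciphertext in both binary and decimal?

Step 1: Write out the XOR operation bit by bit:
  Message: 0101
  Key:     1000
  XOR:     1101
Step 2: Convert to decimal: 1101 = 13.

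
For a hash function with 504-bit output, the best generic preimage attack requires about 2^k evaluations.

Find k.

Step 1: The hash has a 504-bit output.
Step 2: Preimage resistance means: given a digest h(x), it should be infeasible to find any input that hashes to it.
With a 504-bit output there are 2^504 possible digests, so a generic brute-force preimage search costs about 2^504 evaluations.
Step 3: Security level = 504 bits.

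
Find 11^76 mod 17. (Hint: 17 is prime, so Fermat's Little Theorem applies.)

Step 1: Since 17 is prime, by Fermat's Little Theorem: 11^16 = 1 (mod 17).
Step 2: Reduce exponent: 76 mod 16 = 12.
Step 3: So 11^76 = 11^12 (mod 17).
Step 4: 11^12 mod 17 = 13.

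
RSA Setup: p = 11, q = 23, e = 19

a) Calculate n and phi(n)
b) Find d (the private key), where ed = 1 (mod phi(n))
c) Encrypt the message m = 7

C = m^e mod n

Step 1: n = 11 * 23 = 253.
Step 2: phi(n) = (11-1)(23-1) = 10 * 22 = 220.
Step 3: Find d = 19^(-1) mod 220 = 139.
  Verify: 19 * 139 = 2641 = 1 (mod 220).
Step 4: C = 7^19 mod 253 = 195.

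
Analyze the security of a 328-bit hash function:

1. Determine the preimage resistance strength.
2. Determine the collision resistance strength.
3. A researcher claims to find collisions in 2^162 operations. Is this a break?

Step 1: Preimage resistance requires brute-force of 2^328 operations.
Step 2: Collision resistance (birthday bound) = 2^(328/2) = 2^164.
Step 3: The claimed attack costs 2^162 operations.
Step 4: Since 2^162 < 2^164, the claimed attack beats the generic birthday bound, so collision resistance is broken.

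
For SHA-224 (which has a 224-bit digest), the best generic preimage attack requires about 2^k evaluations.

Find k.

Step 1: The hash has a 224-bit output.
Step 2: Preimage resistance means: given a digest h(x), it should be infeasible to find any input that hashes to it.
With a 224-bit output there are 2^224 possible digests, so a generic brute-force preimage search costs about 2^224 evaluations.
Step 3: Security level = 224 bits.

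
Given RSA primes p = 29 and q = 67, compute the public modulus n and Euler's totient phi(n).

Step 1: n = p * q = 29 * 67 = 1943.
Step 2: phi(n) = (p-1)(q-1) = 28 * 66 = 1848.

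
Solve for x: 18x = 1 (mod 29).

Step 1: We need x such that 18 * x = 1 (mod 29).
Step 2: Using the extended Euclidean algorithm or trial:
  18 * 21 = 378 = 13 * 29 + 1.
Step 3: Since 378 mod 29 = 1, the inverse is x = 21.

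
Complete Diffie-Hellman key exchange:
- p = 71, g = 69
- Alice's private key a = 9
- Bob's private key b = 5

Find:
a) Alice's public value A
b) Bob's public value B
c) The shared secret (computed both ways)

Step 1: A = g^a mod p = 69^9 mod 71 = 56.
Step 2: B = g^b mod p = 69^5 mod 71 = 39.
Step 3: Alice computes s = B^a mod p = 39^9 mod 71 = 41.
Step 4: Bob computes s = A^b mod p = 56^5 mod 71 = 41.
Both sides agree: shared secret = 41.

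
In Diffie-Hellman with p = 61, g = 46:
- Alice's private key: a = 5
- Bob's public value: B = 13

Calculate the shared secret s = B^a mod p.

Step 1: s = B^a mod p = 13^5 mod 61.
  13^1 mod 61 = 13
  13^2 mod 61 = (13 * 13) mod 61 = 47
  13^3 mod 61 = (47 * 13) mod 61 = 1
  13^4 mod 61 = (1 * 13) mod 61 = 13
  13^5 mod 61 = (13 * 13) mod 61 = 47
Result: shared secret = 47.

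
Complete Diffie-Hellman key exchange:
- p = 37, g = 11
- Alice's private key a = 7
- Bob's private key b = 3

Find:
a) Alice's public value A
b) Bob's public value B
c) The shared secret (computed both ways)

Step 1: A = g^a mod p = 11^7 mod 37 = 11.
Step 2: B = g^b mod p = 11^3 mod 37 = 36.
Step 3: Alice computes s = B^a mod p = 36^7 mod 37 = 36.
Step 4: Bob computes s = A^b mod p = 11^3 mod 37 = 36.
Both sides agree: shared secret = 36.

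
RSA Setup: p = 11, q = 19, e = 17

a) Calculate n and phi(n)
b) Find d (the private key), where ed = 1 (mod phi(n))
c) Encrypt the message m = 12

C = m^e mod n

Step 1: n = 11 * 19 = 209.
Step 2: phi(n) = (11-1)(19-1) = 10 * 18 = 180.
Step 3: Find d = 17^(-1) mod 180 = 53.
  Verify: 17 * 53 = 901 = 1 (mod 180).
Step 4: C = 12^17 mod 209 = 122.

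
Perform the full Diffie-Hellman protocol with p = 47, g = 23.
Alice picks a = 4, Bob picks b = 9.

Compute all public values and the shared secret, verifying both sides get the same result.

Step 1: A = g^a mod p = 23^4 mod 47 = 3.
Step 2: B = g^b mod p = 23^9 mod 47 = 19.
Step 3: Alice computes s = B^a mod p = 19^4 mod 47 = 37.
Step 4: Bob computes s = A^b mod p = 3^9 mod 47 = 37.
Both sides agree: shared secret = 37.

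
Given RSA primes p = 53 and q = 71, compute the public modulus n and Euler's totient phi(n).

Step 1: n = p * q = 53 * 71 = 3763.
Step 2: phi(n) = (p-1)(q-1) = 52 * 70 = 3640.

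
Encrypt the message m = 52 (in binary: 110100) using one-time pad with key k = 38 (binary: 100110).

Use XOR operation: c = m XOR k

Step 1: Write out the XOR operation bit by bit:
  Message: 110100
  Key:     100110
  XOR:     010010
Step 2: Convert to decimal: 010010 = 18.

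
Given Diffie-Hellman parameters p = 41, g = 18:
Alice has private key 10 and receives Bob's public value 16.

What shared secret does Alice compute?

Step 1: s = B^a mod p = 16^10 mod 41.
  16^1 mod 41 = 16
  16^2 mod 41 = (16 * 16) mod 41 = 10
  16^3 mod 41 = (10 * 16) mod 41 = 37
  16^4 mod 41 = (37 * 16) mod 41 = 18
  16^5 mod 41 = (18 * 16) mod 41 = 1
  16^6 mod 41 = (1 * 16) mod 41 = 16
  16^7 mod 41 = (16 * 16) mod 41 = 10
  16^8 mod 41 = (10 * 16) mod 41 = 37
  16^9 mod 41 = (37 * 16) mod 41 = 18
  16^10 mod 41 = (18 * 16) mod 41 = 1
Result: shared secret = 1.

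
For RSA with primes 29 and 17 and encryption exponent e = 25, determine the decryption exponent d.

Step 1: n = 29 * 17 = 493.
Step 2: phi(n) = 28 * 16 = 448.
Step 3: Find d such that 25 * d = 1 (mod 448).
Step 4: d = 25^(-1) mod 448 = 233.
Verification: 25 * 233 = 5825 = 13 * 448 + 1.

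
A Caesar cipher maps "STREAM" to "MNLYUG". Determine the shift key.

Step 1: Compare first letters: S (position 18) -> M (position 12).
Step 2: Shift = (12 - 18) mod 26 = 20.
The shift value is 20.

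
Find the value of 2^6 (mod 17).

Step 1: Compute 2^6 mod 17 step by step, reducing modulo 17 at each step.
  2^1 mod 17 = 2
  2^2 mod 17 = (2 * 2) mod 17 = 4
  2^3 mod 17 = (4 * 2) mod 17 = 8
  2^4 mod 17 = (8 * 2) mod 17 = 16
  2^5 mod 17 = (16 * 2) mod 17 = 15
  2^6 mod 17 = (15 * 2) mod 17 = 13
Step 2: Result = 13.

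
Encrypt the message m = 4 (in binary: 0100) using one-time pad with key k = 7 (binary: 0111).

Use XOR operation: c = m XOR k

Step 1: Write out the XOR operation bit by bit:
  Message: 0100
  Key:     0111
  XOR:     0011
Step 2: Convert to decimal: 0011 = 3.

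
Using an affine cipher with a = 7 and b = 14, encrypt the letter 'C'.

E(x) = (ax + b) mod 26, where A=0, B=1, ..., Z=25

Step 1: Convert 'C' to number: x = 2.
Step 2: E(2) = (7 * 2 + 14) mod 26 = 28 mod 26 = 2.
Step 3: Convert 2 back to letter: C.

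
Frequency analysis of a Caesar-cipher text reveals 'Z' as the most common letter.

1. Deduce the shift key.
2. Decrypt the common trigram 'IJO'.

Step 1: In English, 'E' is the most frequent letter (12.7%).
Step 2: The most frequent ciphertext letter is 'Z' (position 25).
Step 3: Shift = (25 - 4) mod 26 = 21.
Step 4: Decrypt 'IJO' by shifting back 21:
  I -> N
  J -> O
  O -> T
Step 5: 'IJO' decrypts to 'NOT'.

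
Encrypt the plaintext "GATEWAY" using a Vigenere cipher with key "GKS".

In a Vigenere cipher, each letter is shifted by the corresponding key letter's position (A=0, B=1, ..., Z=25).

Step 1: Repeat key to match plaintext length:
  Plaintext: GATEWAY
  Key:       GKSGKSG
Step 2: Encrypt each letter:
  G(6) + G(6) = (6+6) mod 26 = 12 = M
  A(0) + K(10) = (0+10) mod 26 = 10 = K
  T(19) + S(18) = (19+18) mod 26 = 11 = L
  E(4) + G(6) = (4+6) mod 26 = 10 = K
  W(22) + K(10) = (22+10) mod 26 = 6 = G
  A(0) + S(18) = (0+18) mod 26 = 18 = S
  Y(24) + G(6) = (24+6) mod 26 = 4 = E
Ciphertext: MKLKGSE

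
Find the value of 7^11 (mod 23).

Step 1: Compute 7^11 mod 23 step by step, reducing modulo 23 at each step.
  7^1 mod 23 = 7
  7^2 mod 23 = (7 * 7) mod 23 = 3
  7^3 mod 23 = (3 * 7) mod 23 = 21
  7^4 mod 23 = (21 * 7) mod 23 = 9
  7^5 mod 23 = (9 * 7) mod 23 = 17
  7^6 mod 23 = (17 * 7) mod 23 = 4
  7^7 mod 23 = (4 * 7) mod 23 = 5
  7^8 mod 23 = (5 * 7) mod 23 = 12
  7^9 mod 23 = (12 * 7) mod 23 = 15
  7^10 mod 23 = (15 * 7) mod 23 = 13
  7^11 mod 23 = (13 * 7) mod 23 = 22
Step 2: Result = 22.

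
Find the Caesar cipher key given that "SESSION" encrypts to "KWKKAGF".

Step 1: Compare first letters: S (position 18) -> K (position 10).
Step 2: Shift = (10 - 18) mod 26 = 18.
The shift value is 18.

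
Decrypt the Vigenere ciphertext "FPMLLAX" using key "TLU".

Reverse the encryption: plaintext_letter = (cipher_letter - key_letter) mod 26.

Step 1: Extend key: TLUTLUT
Step 2: Decrypt each letter (c - k) mod 26:
  F(5) - T(19) = (5-19) mod 26 = 12 = M
  P(15) - L(11) = (15-11) mod 26 = 4 = E
  M(12) - U(20) = (12-20) mod 26 = 18 = S
  L(11) - T(19) = (11-19) mod 26 = 18 = S
  L(11) - L(11) = (11-11) mod 26 = 0 = A
  A(0) - U(20) = (0-20) mod 26 = 6 = G
  X(23) - T(19) = (23-19) mod 26 = 4 = E
Plaintext: MESSAGE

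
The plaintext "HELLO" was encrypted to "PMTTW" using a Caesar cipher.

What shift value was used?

Step 1: Compare first letters: H (position 7) -> P (position 15).
Step 2: Shift = (15 - 7) mod 26 = 8.
The shift value is 8.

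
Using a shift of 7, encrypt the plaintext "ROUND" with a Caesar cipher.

Step 1: For each letter, shift forward by 7 positions (mod 26).
  R (position 17) -> position (17+7) mod 26 = 24 -> Y
  O (position 14) -> position (14+7) mod 26 = 21 -> V
  U (position 20) -> position (20+7) mod 26 = 1 -> B
  N (position 13) -> position (13+7) mod 26 = 20 -> U
  D (position 3) -> position (3+7) mod 26 = 10 -> K
Result: YVBUK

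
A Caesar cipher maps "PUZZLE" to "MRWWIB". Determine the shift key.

Step 1: Compare first letters: P (position 15) -> M (position 12).
Step 2: Shift = (12 - 15) mod 26 = 23.
The shift value is 23.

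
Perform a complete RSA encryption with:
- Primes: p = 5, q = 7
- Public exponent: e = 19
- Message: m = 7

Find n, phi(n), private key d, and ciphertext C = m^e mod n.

Step 1: n = 5 * 7 = 35.
Step 2: phi(n) = (5-1)(7-1) = 4 * 6 = 24.
Step 3: Find d = 19^(-1) mod 24 = 19.
  Verify: 19 * 19 = 361 = 1 (mod 24).
Step 4: C = 7^19 mod 35 = 28.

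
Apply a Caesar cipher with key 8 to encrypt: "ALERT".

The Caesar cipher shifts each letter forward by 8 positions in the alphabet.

Step 1: For each letter, shift forward by 8 positions (mod 26).
  A (position 0) -> position (0+8) mod 26 = 8 -> I
  L (position 11) -> position (11+8) mod 26 = 19 -> T
  E (position 4) -> position (4+8) mod 26 = 12 -> M
  R (position 17) -> position (17+8) mod 26 = 25 -> Z
  T (position 19) -> position (19+8) mod 26 = 1 -> B
Result: ITMZB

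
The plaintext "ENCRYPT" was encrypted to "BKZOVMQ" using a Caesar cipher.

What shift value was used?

Step 1: Compare first letters: E (position 4) -> B (position 1).
Step 2: Shift = (1 - 4) mod 26 = 23.
The shift value is 23.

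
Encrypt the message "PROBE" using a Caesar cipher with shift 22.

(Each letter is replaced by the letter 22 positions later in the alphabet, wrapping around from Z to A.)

Step 1: For each letter, shift forward by 22 positions (mod 26).
  P (position 15) -> position (15+22) mod 26 = 11 -> L
  R (position 17) -> position (17+22) mod 26 = 13 -> N
  O (position 14) -> position (14+22) mod 26 = 10 -> K
  B (position 1) -> position (1+22) mod 26 = 23 -> X
  E (position 4) -> position (4+22) mod 26 = 0 -> A
Result: LNKXA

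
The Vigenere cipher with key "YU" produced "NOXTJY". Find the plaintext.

Step 1: Extend key: YUYUYU
Step 2: Decrypt each letter (c - k) mod 26:
  N(13) - Y(24) = (13-24) mod 26 = 15 = P
  O(14) - U(20) = (14-20) mod 26 = 20 = U
  X(23) - Y(24) = (23-24) mod 26 = 25 = Z
  T(19) - U(20) = (19-20) mod 26 = 25 = Z
  J(9) - Y(24) = (9-24) mod 26 = 11 = L
  Y(24) - U(20) = (24-20) mod 26 = 4 = E
Plaintext: PUZZLE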